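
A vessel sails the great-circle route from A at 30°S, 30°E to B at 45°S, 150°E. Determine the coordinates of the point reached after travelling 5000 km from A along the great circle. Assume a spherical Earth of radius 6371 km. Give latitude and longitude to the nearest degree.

≈ 57°S, 82°E

Write both endpoints as unit vectors p₁, p₂ with components (cos φ cos λ, cos φ sin λ, sin φ).
The central angle between the endpoints is δ = arccos(p₁·p₂) ≈ 1.523 rad (87.3°). The total great-circle distance is δ·R ≈ 1.523 × 6371 ≈ 9706 km, so the target fraction is f = 5000/9706 ≈ 0.515.
Interpolate at f ≈ 0.515 with slerp weights a = sin((1−f)δ)/sin δ ≈ 0.674, b = sin(fδ)/sin δ ≈ 0.707.
p = a·p₁ + b·p₂ ≈ (0.072, 0.542, -0.837); φ = arcsin(p_z) ≈ -56.85°, λ = atan2(p_y, p_x) ≈ 82.41°.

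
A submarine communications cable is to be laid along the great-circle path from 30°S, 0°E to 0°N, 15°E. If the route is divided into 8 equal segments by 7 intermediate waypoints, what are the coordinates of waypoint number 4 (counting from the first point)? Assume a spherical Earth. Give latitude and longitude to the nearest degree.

≈ 15°S, 8°E

The haversine formula gives a central angle δ ≈ 0.580 rad (33.2°) between the endpoints.
Interpolate at f = 4/8 with slerp weights a = sin((1−f)δ)/sin δ ≈ 0.522, b = sin(fδ)/sin δ ≈ 0.522.
p = a·p₁ + b·p₂ ≈ (0.956, 0.135, -0.261); φ = arcsin(p_z) ≈ -15.12°, λ = atan2(p_y, p_x) ≈ 8.04°.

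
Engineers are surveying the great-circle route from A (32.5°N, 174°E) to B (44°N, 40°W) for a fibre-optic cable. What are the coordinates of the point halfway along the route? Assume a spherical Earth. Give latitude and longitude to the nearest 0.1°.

≈ (69.0°N, 127.6°W)

Write both endpoints as unit vectors p₁, p₂ with components (cos φ cos λ, cos φ sin λ, sin φ).
The central angle between the endpoints is δ = arccos(p₁·p₂) ≈ 1.701 rad (97.5°).
Interpolate at f = 1/2 with slerp weights a = sin((1−f)δ)/sin δ ≈ 0.758, b = sin(fδ)/sin δ ≈ 0.758.
p = a·p₁ + b·p₂ ≈ (-0.218, -0.284, 0.934); φ = arcsin(p_z) ≈ 69.03°, λ = atan2(p_y, p_x) ≈ -127.56°.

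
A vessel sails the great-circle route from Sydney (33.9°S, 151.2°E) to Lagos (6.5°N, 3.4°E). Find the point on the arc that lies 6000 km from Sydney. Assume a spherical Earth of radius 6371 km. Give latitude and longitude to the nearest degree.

≈ (46°S, 80°E)

Write both endpoints as unit vectors p₁, p₂ with components (cos φ cos λ, cos φ sin λ, sin φ).
The central angle between the endpoints is δ = arccos(p₁·p₂) ≈ 2.436 rad (139.6°). The total great-circle distance is δ·R ≈ 2.436 × 6371 ≈ 15517 km, so the target fraction is f = 6000/15517 ≈ 0.387.
Interpolate at f ≈ 0.387 with slerp weights a = sin((1−f)δ)/sin δ ≈ 1.537, b = sin(fδ)/sin δ ≈ 1.246.
p = a·p₁ + b·p₂ ≈ (0.118, 0.688, -0.716); φ = arcsin(p_z) ≈ -45.73°, λ = atan2(p_y, p_x) ≈ 80.24°.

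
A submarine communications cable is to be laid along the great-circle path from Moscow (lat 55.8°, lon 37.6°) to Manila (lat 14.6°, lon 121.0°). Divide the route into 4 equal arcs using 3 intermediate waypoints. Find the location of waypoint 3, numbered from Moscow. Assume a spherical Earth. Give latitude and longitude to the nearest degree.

≈ lat 29°, lon 109°

The haversine formula gives a central angle δ ≈ 1.296 rad (74.3°) between the endpoints.
Interpolate at f = 3/4 with slerp weights a = sin((1−f)δ)/sin δ ≈ 0.331, b = sin(fδ)/sin δ ≈ 0.858.
p = a·p₁ + b·p₂ ≈ (-0.280, 0.825, 0.490); φ = arcsin(p_z) ≈ 29.34°, λ = atan2(p_y, p_x) ≈ 108.77°.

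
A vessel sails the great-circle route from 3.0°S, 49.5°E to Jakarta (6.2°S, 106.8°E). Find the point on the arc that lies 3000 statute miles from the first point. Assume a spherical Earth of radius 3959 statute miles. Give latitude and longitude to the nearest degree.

Write both endpoints as unit vectors p₁, p₂ with components (cos φ cos λ, cos φ sin λ, sin φ).
The central angle between the endpoints is δ = arccos(p₁·p₂) ≈ 0.998 rad (57.2°). The total great-circle distance is δ·R ≈ 0.998 × 3959 ≈ 3951 mi, so the target fraction is f = 3000/3951 ≈ 0.759.
Interpolate at f ≈ 0.759 with slerp weights a = sin((1−f)δ)/sin δ ≈ 0.283, b = sin(fδ)/sin δ ≈ 0.818.
p = a·p₁ + b·p₂ ≈ (-0.051, 0.993, -0.103); φ = arcsin(p_z) ≈ -5.92°, λ = atan2(p_y, p_x) ≈ 92.96°.

≈ 6°S, 93°E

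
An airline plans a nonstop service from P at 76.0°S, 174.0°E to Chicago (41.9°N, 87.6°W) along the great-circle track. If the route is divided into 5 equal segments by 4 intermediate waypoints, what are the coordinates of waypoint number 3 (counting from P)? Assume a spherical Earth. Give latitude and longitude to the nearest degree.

≈ 9°S, 103°W

Convert each endpoint to a unit vector on the sphere (x = cos φ cos λ, y = cos φ sin λ, z = sin φ).
The central angle between the endpoints is δ = arccos(p₁·p₂) ≈ 2.311 rad (132.4°).
Interpolate at f = 3/5 with slerp weights a = sin((1−f)δ)/sin δ ≈ 1.081, b = sin(fδ)/sin δ ≈ 1.331.
p = a·p₁ + b·p₂ ≈ (-0.219, -0.963, -0.160); φ = arcsin(p_z) ≈ -9.19°, λ = atan2(p_y, p_x) ≈ -102.79°.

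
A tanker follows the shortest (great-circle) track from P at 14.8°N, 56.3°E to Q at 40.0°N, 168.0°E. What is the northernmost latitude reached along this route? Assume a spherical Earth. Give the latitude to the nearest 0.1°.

The great circle lies in the plane with unit normal n̂ = (p₁ × p₂)/|p₁ × p₂|.
Here n̂_z ≈ +0.692; the vertex latitude is φ_max = arccos|n̂_z| ≈ 46.2°.
Check via Clairaut: cos φ_max = |cos φ₁| · sin C = cos(14.8°)·sin(45.7°) ≈ 0.692, again giving ≈ 46.2°.

≈ 46.2°N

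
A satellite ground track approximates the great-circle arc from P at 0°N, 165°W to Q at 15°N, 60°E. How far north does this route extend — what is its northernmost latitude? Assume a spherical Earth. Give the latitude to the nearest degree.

≈ 21°N

The great circle lies in the plane with unit normal n̂ = (p₁ × p₂)/|p₁ × p₂|.
Here n̂_z ≈ -0.935; the vertex latitude is φ_max = arccos|n̂_z| ≈ 20.8°.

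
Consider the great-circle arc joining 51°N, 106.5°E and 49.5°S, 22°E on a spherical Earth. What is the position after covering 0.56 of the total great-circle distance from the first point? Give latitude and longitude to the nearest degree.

From cos δ = sin φ₁ sin φ₂ + cos φ₁ cos φ₂ cos Δλ, the central angle is δ ≈ 2.155 rad (123.5°).
Interpolate at f = 0.56 with slerp weights a = sin((1−f)δ)/sin δ ≈ 0.974, b = sin(fδ)/sin δ ≈ 1.121.
p = a·p₁ + b·p₂ ≈ (0.501, 0.860, -0.095); φ = arcsin(p_z) ≈ -5.45°, λ = atan2(p_y, p_x) ≈ 59.81°.

≈ 5°S, 60°E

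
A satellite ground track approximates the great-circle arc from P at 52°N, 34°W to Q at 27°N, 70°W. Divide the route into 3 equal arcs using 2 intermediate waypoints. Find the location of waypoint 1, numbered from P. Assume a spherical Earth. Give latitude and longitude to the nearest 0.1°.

≈ 45.0°N, 49.2°W

From cos δ = sin φ₁ sin φ₂ + cos φ₁ cos φ₂ cos Δλ, the central angle is δ ≈ 0.641 rad (36.7°).
Interpolate at f = 1/3 with slerp weights a = sin((1−f)δ)/sin δ ≈ 0.693, b = sin(fδ)/sin δ ≈ 0.355.
p = a·p₁ + b·p₂ ≈ (0.462, -0.535, 0.707); φ = arcsin(p_z) ≈ 45.00°, λ = atan2(p_y, p_x) ≈ -49.23°.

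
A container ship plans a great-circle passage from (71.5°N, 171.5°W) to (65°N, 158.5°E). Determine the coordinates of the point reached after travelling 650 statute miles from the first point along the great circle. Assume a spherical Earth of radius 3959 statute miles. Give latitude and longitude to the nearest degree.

≈ (67°N, 165°E)

Convert each endpoint to a unit vector on the sphere (x = cos φ cos λ, y = cos φ sin λ, z = sin φ).
The central angle between the endpoints is δ = arccos(p₁·p₂) ≈ 0.221 rad (12.7°). The total great-circle distance is δ·R ≈ 0.221 × 3959 ≈ 876 mi, so the target fraction is f = 650/876 ≈ 0.742.
Interpolate at f ≈ 0.742 with slerp weights a = sin((1−f)δ)/sin δ ≈ 0.260, b = sin(fδ)/sin δ ≈ 0.745.
p = a·p₁ + b·p₂ ≈ (-0.374, 0.103, 0.922); φ = arcsin(p_z) ≈ 67.15°, λ = atan2(p_y, p_x) ≈ 164.60°.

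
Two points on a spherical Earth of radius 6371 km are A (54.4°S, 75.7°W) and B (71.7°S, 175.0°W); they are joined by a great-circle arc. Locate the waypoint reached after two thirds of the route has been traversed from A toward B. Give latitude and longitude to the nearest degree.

Write both endpoints as unit vectors p₁, p₂ with components (cos φ cos λ, cos φ sin λ, sin φ).
The central angle between the endpoints is δ = arccos(p₁·p₂) ≈ 0.734 rad (42.1°).
Interpolate at f = 2/3 with slerp weights a = sin((1−f)δ)/sin δ ≈ 0.362, b = sin(fδ)/sin δ ≈ 0.702.
p = a·p₁ + b·p₂ ≈ (-0.167, -0.223, -0.960); φ = arcsin(p_z) ≈ -73.80°, λ = atan2(p_y, p_x) ≈ -126.89°.

≈ (74°S, 127°W)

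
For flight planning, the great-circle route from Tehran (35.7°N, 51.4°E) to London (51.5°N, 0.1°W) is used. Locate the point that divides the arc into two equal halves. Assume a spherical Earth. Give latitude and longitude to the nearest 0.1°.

Write both endpoints as unit vectors p₁, p₂ with components (cos φ cos λ, cos φ sin λ, sin φ).
The central angle between the endpoints is δ = arccos(p₁·p₂) ≈ 0.690 rad (39.5°).
Interpolate at f = 1/2 with slerp weights a = sin((1−f)δ)/sin δ ≈ 0.531, b = sin(fδ)/sin δ ≈ 0.531.
p = a·p₁ + b·p₂ ≈ (0.600, 0.337, 0.726); φ = arcsin(p_z) ≈ 46.54°, λ = atan2(p_y, p_x) ≈ 29.30°.

≈ 46.5°N, 29.3°E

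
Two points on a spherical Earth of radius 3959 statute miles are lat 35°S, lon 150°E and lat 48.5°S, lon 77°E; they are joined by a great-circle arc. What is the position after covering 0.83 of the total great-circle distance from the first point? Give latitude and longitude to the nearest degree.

≈ lat 50°S, lon 91°E

The haversine formula gives a central angle δ ≈ 0.942 rad (54.0°) between the endpoints.
Interpolate at f = 0.83 with slerp weights a = sin((1−f)δ)/sin δ ≈ 0.197, b = sin(fδ)/sin δ ≈ 0.871.
p = a·p₁ + b·p₂ ≈ (-0.010, 0.643, -0.766); φ = arcsin(p_z) ≈ -49.96°, λ = atan2(p_y, p_x) ≈ 90.89°.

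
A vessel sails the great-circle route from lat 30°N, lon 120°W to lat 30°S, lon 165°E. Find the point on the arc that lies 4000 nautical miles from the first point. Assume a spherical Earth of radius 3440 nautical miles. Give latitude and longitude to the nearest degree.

Convert each endpoint to a unit vector on the sphere (x = cos φ cos λ, y = cos φ sin λ, z = sin φ).
The central angle between the endpoints is δ = arccos(p₁·p₂) ≈ 1.627 rad (93.2°). The total great-circle distance is δ·R ≈ 1.627 × 3440 ≈ 5596 nmi, so the target fraction is f = 4000/5596 ≈ 0.715.
Interpolate at f ≈ 0.715 with slerp weights a = sin((1−f)δ)/sin δ ≈ 0.448, b = sin(fδ)/sin δ ≈ 0.919.
p = a·p₁ + b·p₂ ≈ (-0.963, -0.130, -0.236); φ = arcsin(p_z) ≈ -13.63°, λ = atan2(p_y, p_x) ≈ -172.31°.

≈ lat 14°S, lon 172°W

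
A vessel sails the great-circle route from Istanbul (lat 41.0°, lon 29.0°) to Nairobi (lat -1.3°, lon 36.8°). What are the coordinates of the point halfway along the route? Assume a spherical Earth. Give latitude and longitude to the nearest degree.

From cos δ = sin φ₁ sin φ₂ + cos φ₁ cos φ₂ cos Δλ, the central angle is δ ≈ 0.749 rad (42.9°).
Interpolate at f = 1/2 with slerp weights a = sin((1−f)δ)/sin δ ≈ 0.537, b = sin(fδ)/sin δ ≈ 0.537.
p = a·p₁ + b·p₂ ≈ (0.785, 0.518, 0.340); φ = arcsin(p_z) ≈ 19.89°, λ = atan2(p_y, p_x) ≈ 33.45°.

≈ lat 20°, lon 33°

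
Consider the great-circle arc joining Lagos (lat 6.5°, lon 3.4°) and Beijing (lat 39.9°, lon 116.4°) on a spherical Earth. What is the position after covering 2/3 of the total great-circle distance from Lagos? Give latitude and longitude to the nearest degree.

≈ lat 43°, lon 70°

Write both endpoints as unit vectors p₁, p₂ with components (cos φ cos λ, cos φ sin λ, sin φ).
The central angle between the endpoints is δ = arccos(p₁·p₂) ≈ 1.798 rad (103.0°).
Interpolate at f = 2/3 with slerp weights a = sin((1−f)δ)/sin δ ≈ 0.579, b = sin(fδ)/sin δ ≈ 0.956.
p = a·p₁ + b·p₂ ≈ (0.248, 0.691, 0.679); φ = arcsin(p_z) ≈ 42.75°, λ = atan2(p_y, p_x) ≈ 70.25°.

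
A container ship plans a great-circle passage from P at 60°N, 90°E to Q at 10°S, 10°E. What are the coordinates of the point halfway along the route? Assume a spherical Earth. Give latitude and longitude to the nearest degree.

≈ 30°N, 35°E

From cos δ = sin φ₁ sin φ₂ + cos φ₁ cos φ₂ cos Δλ, the central angle is δ ≈ 1.636 rad (93.7°).
Interpolate at f = 1/2 with slerp weights a = sin((1−f)δ)/sin δ ≈ 0.731, b = sin(fδ)/sin δ ≈ 0.731.
p = a·p₁ + b·p₂ ≈ (0.709, 0.491, 0.506); φ = arcsin(p_z) ≈ 30.42°, λ = atan2(p_y, p_x) ≈ 34.68°.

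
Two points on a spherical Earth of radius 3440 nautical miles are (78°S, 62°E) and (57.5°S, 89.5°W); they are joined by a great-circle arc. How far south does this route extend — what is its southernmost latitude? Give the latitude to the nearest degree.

≈ 86°S

The great circle lies in the plane with unit normal n̂ = (p₁ × p₂)/|p₁ × p₂|.
Here n̂_z ≈ -0.078; the vertex latitude is φ_max = arccos|n̂_z| ≈ 85.5°.
Check via Clairaut: cos φ_max = |cos φ₁| · sin C = cos(78.0°)·sin(158.1°) ≈ 0.078, again giving ≈ 85.5°.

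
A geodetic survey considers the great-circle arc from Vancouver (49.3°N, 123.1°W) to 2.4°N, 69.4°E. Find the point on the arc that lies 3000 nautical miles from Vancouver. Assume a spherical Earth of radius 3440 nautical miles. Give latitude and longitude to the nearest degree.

Convert each endpoint to a unit vector on the sphere (x = cos φ cos λ, y = cos φ sin λ, z = sin φ).
The central angle between the endpoints is δ = arccos(p₁·p₂) ≈ 2.220 rad (127.2°). The total great-circle distance is δ·R ≈ 2.220 × 3440 ≈ 7636 nmi, so the target fraction is f = 3000/7636 ≈ 0.393.
Interpolate at f ≈ 0.393 with slerp weights a = sin((1−f)δ)/sin δ ≈ 1.224, b = sin(fδ)/sin δ ≈ 0.961.
p = a·p₁ + b·p₂ ≈ (-0.098, 0.230, 0.968); φ = arcsin(p_z) ≈ 75.51°, λ = atan2(p_y, p_x) ≈ 113.08°.

≈ 76°N, 113°E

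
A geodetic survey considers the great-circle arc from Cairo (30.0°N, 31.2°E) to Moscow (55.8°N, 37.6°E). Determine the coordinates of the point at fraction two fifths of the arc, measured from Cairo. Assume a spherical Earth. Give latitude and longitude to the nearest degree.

≈ 40°N, 33°E

From cos δ = sin φ₁ sin φ₂ + cos φ₁ cos φ₂ cos Δλ, the central angle is δ ≈ 0.457 rad (26.2°).
Interpolate at f = 2/5 with slerp weights a = sin((1−f)δ)/sin δ ≈ 0.614, b = sin(fδ)/sin δ ≈ 0.412.
p = a·p₁ + b·p₂ ≈ (0.638, 0.417, 0.648); φ = arcsin(p_z) ≈ 40.36°, λ = atan2(p_y, p_x) ≈ 33.14°.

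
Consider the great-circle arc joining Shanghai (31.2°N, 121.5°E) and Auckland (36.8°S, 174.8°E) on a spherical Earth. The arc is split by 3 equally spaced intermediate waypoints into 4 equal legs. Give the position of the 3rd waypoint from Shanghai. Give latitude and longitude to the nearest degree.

≈ 21°S, 159°E

Convert each endpoint to a unit vector on the sphere (x = cos φ cos λ, y = cos φ sin λ, z = sin φ).
The central angle between the endpoints is δ = arccos(p₁·p₂) ≈ 1.472 rad (84.3°).
Interpolate at f = 3/4 with slerp weights a = sin((1−f)δ)/sin δ ≈ 0.361, b = sin(fδ)/sin δ ≈ 0.897.
p = a·p₁ + b·p₂ ≈ (-0.877, 0.329, -0.350); φ = arcsin(p_z) ≈ -20.50°, λ = atan2(p_y, p_x) ≈ 159.45°.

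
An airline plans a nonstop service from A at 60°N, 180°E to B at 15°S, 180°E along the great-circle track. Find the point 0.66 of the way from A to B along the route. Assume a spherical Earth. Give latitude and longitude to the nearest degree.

≈ 10°N, 180°E

Write both endpoints as unit vectors p₁, p₂ with components (cos φ cos λ, cos φ sin λ, sin φ).
The central angle between the endpoints is δ = arccos(p₁·p₂) ≈ 1.309 rad (75.0°).
Interpolate at f = 0.66 with slerp weights a = sin((1−f)δ)/sin δ ≈ 0.446, b = sin(fδ)/sin δ ≈ 0.787.
p = a·p₁ + b·p₂ ≈ (-0.983, -0.000, 0.182); φ = arcsin(p_z) ≈ 10.50°, λ = atan2(p_y, p_x) ≈ -180.00°.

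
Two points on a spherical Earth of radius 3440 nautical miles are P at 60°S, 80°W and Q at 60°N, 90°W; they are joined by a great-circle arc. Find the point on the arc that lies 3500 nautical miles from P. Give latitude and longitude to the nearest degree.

Convert each endpoint to a unit vector on the sphere (x = cos φ cos λ, y = cos φ sin λ, z = sin φ).
The central angle between the endpoints is δ = arccos(p₁·p₂) ≈ 2.099 rad (120.3°). The total great-circle distance is δ·R ≈ 2.099 × 3440 ≈ 7220 nmi, so the target fraction is f = 3500/7220 ≈ 0.485.
Interpolate at f ≈ 0.485 with slerp weights a = sin((1−f)δ)/sin δ ≈ 1.022, b = sin(fδ)/sin δ ≈ 0.985.
p = a·p₁ + b·p₂ ≈ (0.089, -0.996, -0.032); φ = arcsin(p_z) ≈ -1.83°, λ = atan2(p_y, p_x) ≈ -84.91°.

≈ 2°S, 85°W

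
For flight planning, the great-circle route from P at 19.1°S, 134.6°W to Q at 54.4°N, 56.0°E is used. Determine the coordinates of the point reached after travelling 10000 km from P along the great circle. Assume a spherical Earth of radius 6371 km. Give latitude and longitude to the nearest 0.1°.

≈ 68.3°N, 163.9°W

From cos δ = sin φ₁ sin φ₂ + cos φ₁ cos φ₂ cos Δλ, the central angle is δ ≈ 2.509 rad (143.8°). The total great-circle distance is δ·R ≈ 2.509 × 6371 ≈ 15988 km, so the target fraction is f = 10000/15988 ≈ 0.625.
Interpolate at f ≈ 0.625 with slerp weights a = sin((1−f)δ)/sin δ ≈ 1.366, b = sin(fδ)/sin δ ≈ 1.692.
p = a·p₁ + b·p₂ ≈ (-0.356, -0.103, 0.929); φ = arcsin(p_z) ≈ 68.27°, λ = atan2(p_y, p_x) ≈ -163.90°.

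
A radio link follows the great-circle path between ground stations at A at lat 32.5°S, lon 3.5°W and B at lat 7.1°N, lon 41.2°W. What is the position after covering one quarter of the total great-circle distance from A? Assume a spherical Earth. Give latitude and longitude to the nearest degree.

From cos δ = sin φ₁ sin φ₂ + cos φ₁ cos φ₂ cos Δλ, the central angle is δ ≈ 0.933 rad (53.4°).
Interpolate at f = 1/4 with slerp weights a = sin((1−f)δ)/sin δ ≈ 0.802, b = sin(fδ)/sin δ ≈ 0.288.
p = a·p₁ + b·p₂ ≈ (0.890, -0.229, -0.395); φ = arcsin(p_z) ≈ -23.27°, λ = atan2(p_y, p_x) ≈ -14.45°.

≈ lat 23°S, lon 14°W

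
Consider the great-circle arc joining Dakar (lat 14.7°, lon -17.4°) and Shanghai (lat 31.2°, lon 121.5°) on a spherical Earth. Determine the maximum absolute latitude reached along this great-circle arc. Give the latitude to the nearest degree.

The great circle lies in the plane with unit normal n̂ = (p₁ × p₂)/|p₁ × p₂|.
Here n̂_z ≈ +0.625; the vertex latitude is φ_max = arccos|n̂_z| ≈ 51.3°.
Check via Clairaut: cos φ_max = |cos φ₁| · sin C = cos(14.7°)·sin(40.2°) ≈ 0.625, again giving ≈ 51.3°.

≈ 51°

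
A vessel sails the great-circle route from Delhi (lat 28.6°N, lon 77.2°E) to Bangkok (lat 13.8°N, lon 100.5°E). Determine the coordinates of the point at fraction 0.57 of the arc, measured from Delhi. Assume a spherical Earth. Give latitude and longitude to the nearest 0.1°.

Convert each endpoint to a unit vector on the sphere (x = cos φ cos λ, y = cos φ sin λ, z = sin φ).
The central angle between the endpoints is δ = arccos(p₁·p₂) ≈ 0.457 rad (26.2°).
Interpolate at f = 0.57 with slerp weights a = sin((1−f)δ)/sin δ ≈ 0.442, b = sin(fδ)/sin δ ≈ 0.584.
p = a·p₁ + b·p₂ ≈ (-0.017, 0.936, 0.351); φ = arcsin(p_z) ≈ 20.55°, λ = atan2(p_y, p_x) ≈ 91.05°.

≈ lat 20.6°N, lon 91.1°E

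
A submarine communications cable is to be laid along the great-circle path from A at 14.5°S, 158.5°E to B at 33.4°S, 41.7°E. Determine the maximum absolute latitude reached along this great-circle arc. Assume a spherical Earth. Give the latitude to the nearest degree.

≈ 42°S

The great circle lies in the plane with unit normal n̂ = (p₁ × p₂)/|p₁ × p₂|.
Here n̂_z ≈ -0.741; the vertex latitude is φ_max = arccos|n̂_z| ≈ 42.2°.
Check via Clairaut: cos φ_max = |cos φ₁| · sin C = cos(14.5°)·sin(130.1°) ≈ 0.741, again giving ≈ 42.2°.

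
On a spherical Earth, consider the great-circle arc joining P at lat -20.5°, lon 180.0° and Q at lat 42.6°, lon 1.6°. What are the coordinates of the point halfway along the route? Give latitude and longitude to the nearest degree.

Write both endpoints as unit vectors p₁, p₂ with components (cos φ cos λ, cos φ sin λ, sin φ).
The central angle between the endpoints is δ = arccos(p₁·p₂) ≈ 2.755 rad (157.9°).
Interpolate at f = 1/2 with slerp weights a = sin((1−f)δ)/sin δ ≈ 2.604, b = sin(fδ)/sin δ ≈ 2.604.
p = a·p₁ + b·p₂ ≈ (-0.523, 0.054, 0.851); φ = arcsin(p_z) ≈ 58.28°, λ = atan2(p_y, p_x) ≈ 174.16°.

≈ lat 58°, lon 174°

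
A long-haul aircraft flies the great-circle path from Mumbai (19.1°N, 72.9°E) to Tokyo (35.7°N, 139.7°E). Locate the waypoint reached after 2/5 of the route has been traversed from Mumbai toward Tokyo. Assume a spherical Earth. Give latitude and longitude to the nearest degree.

Convert each endpoint to a unit vector on the sphere (x = cos φ cos λ, y = cos φ sin λ, z = sin φ).
The central angle between the endpoints is δ = arccos(p₁·p₂) ≈ 1.055 rad (60.4°).
Interpolate at f = 2/5 with slerp weights a = sin((1−f)δ)/sin δ ≈ 0.680, b = sin(fδ)/sin δ ≈ 0.471.
p = a·p₁ + b·p₂ ≈ (-0.103, 0.861, 0.497); φ = arcsin(p_z) ≈ 29.82°, λ = atan2(p_y, p_x) ≈ 96.80°.

≈ (30°N, 97°E)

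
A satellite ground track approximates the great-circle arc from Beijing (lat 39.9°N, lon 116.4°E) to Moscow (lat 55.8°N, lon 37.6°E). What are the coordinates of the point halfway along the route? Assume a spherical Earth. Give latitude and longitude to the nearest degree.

From cos δ = sin φ₁ sin φ₂ + cos φ₁ cos φ₂ cos Δλ, the central angle is δ ≈ 0.909 rad (52.1°).
Interpolate at f = 1/2 with slerp weights a = sin((1−f)δ)/sin δ ≈ 0.557, b = sin(fδ)/sin δ ≈ 0.557.
p = a·p₁ + b·p₂ ≈ (0.058, 0.573, 0.817); φ = arcsin(p_z) ≈ 54.81°, λ = atan2(p_y, p_x) ≈ 84.22°.

≈ lat 55°N, lon 84°E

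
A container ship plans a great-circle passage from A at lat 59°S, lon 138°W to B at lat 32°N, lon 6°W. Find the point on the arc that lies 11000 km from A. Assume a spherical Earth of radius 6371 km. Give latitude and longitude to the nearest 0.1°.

≈ lat 1.7°S, lon 27.4°W

From cos δ = sin φ₁ sin φ₂ + cos φ₁ cos φ₂ cos Δλ, the central angle is δ ≈ 2.414 rad (138.3°). The total great-circle distance is δ·R ≈ 2.414 × 6371 ≈ 15377 km, so the target fraction is f = 11000/15377 ≈ 0.715.
Interpolate at f ≈ 0.715 with slerp weights a = sin((1−f)δ)/sin δ ≈ 0.953, b = sin(fδ)/sin δ ≈ 1.485.
p = a·p₁ + b·p₂ ≈ (0.887, -0.460, -0.030); φ = arcsin(p_z) ≈ -1.73°, λ = atan2(p_y, p_x) ≈ -27.41°.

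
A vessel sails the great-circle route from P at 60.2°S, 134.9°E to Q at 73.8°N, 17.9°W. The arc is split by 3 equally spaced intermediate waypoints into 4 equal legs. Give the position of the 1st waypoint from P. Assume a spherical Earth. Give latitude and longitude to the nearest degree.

≈ 21°S, 117°E

The haversine formula gives a central angle δ ≈ 2.846 rad (163.1°) between the endpoints.
Interpolate at f = 1/4 with slerp weights a = sin((1−f)δ)/sin δ ≈ 2.902, b = sin(fδ)/sin δ ≈ 2.241.
p = a·p₁ + b·p₂ ≈ (-0.423, 0.829, -0.365); φ = arcsin(p_z) ≈ -21.44°, λ = atan2(p_y, p_x) ≈ 117.02°.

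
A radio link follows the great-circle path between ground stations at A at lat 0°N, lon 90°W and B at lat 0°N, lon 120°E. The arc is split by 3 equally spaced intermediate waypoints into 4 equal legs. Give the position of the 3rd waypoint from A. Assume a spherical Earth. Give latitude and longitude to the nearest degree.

≈ lat 0°N, lon 158°E

From cos δ = sin φ₁ sin φ₂ + cos φ₁ cos φ₂ cos Δλ, the central angle is δ ≈ 2.618 rad (150.0°).
Interpolate at f = 3/4 with slerp weights a = sin((1−f)δ)/sin δ ≈ 1.218, b = sin(fδ)/sin δ ≈ 1.848.
p = a·p₁ + b·p₂ ≈ (-0.924, 0.383, 0.000); φ = arcsin(p_z) ≈ 0.00°, λ = atan2(p_y, p_x) ≈ 157.50°.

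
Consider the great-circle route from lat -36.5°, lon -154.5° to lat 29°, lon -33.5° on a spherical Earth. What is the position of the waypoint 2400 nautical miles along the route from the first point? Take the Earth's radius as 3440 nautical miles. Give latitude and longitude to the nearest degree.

≈ lat -22°, lon -111°

The haversine formula gives a central angle δ ≈ 2.279 rad (130.6°) between the endpoints. The total great-circle distance is δ·R ≈ 2.279 × 3440 ≈ 7840 nmi, so the target fraction is f = 2400/7840 ≈ 0.306.
Interpolate at f ≈ 0.306 with slerp weights a = sin((1−f)δ)/sin δ ≈ 1.317, b = sin(fδ)/sin δ ≈ 0.846.
p = a·p₁ + b·p₂ ≈ (-0.338, -0.864, -0.373); φ = arcsin(p_z) ≈ -21.90°, λ = atan2(p_y, p_x) ≈ -111.39°.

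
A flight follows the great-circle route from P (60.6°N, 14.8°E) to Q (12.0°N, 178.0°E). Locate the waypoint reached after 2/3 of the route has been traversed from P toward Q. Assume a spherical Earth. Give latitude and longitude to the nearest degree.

≈ (47°N, 171°E)

The haversine formula gives a central angle δ ≈ 1.853 rad (106.2°) between the endpoints.
Interpolate at f = 2/3 with slerp weights a = sin((1−f)δ)/sin δ ≈ 0.603, b = sin(fδ)/sin δ ≈ 0.983.
p = a·p₁ + b·p₂ ≈ (-0.675, 0.109, 0.730); φ = arcsin(p_z) ≈ 46.87°, λ = atan2(p_y, p_x) ≈ 170.81°.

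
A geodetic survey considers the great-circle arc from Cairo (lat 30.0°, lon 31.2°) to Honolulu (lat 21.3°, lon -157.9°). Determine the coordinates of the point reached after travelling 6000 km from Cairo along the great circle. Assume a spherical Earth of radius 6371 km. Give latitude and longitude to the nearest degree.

Write both endpoints as unit vectors p₁, p₂ with components (cos φ cos λ, cos φ sin λ, sin φ).
The central angle between the endpoints is δ = arccos(p₁·p₂) ≈ 2.233 rad (128.0°). The total great-circle distance is δ·R ≈ 2.233 × 6371 ≈ 14228 km, so the target fraction is f = 6000/14228 ≈ 0.422.
Interpolate at f ≈ 0.422 with slerp weights a = sin((1−f)δ)/sin δ ≈ 1.219, b = sin(fδ)/sin δ ≈ 1.026.
p = a·p₁ + b·p₂ ≈ (0.018, 0.187, 0.982); φ = arcsin(p_z) ≈ 79.15°, λ = atan2(p_y, p_x) ≈ 84.57°.

≈ lat 79°, lon 85°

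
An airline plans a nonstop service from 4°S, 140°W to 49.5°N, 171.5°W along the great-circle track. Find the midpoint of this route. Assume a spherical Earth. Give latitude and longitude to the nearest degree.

≈ 24°N, 152°W

Write both endpoints as unit vectors p₁, p₂ with components (cos φ cos λ, cos φ sin λ, sin φ).
The central angle between the endpoints is δ = arccos(p₁·p₂) ≈ 1.048 rad (60.0°).
Interpolate at f = 1/2 with slerp weights a = sin((1−f)δ)/sin δ ≈ 0.577, b = sin(fδ)/sin δ ≈ 0.577.
p = a·p₁ + b·p₂ ≈ (-0.812, -0.426, 0.399); φ = arcsin(p_z) ≈ 23.51°, λ = atan2(p_y, p_x) ≈ -152.34°.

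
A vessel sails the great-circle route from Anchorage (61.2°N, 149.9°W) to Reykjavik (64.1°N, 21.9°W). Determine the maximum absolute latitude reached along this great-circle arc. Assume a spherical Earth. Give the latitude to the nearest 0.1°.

The great circle lies in the plane with unit normal n̂ = (p₁ × p₂)/|p₁ × p₂|.
Here n̂_z ≈ +0.220; the vertex latitude is φ_max = arccos|n̂_z| ≈ 77.3°.
Check via Clairaut: cos φ_max = |cos φ₁| · sin C = cos(61.2°)·sin(27.2°) ≈ 0.220, again giving ≈ 77.3°.

≈ 77.3°N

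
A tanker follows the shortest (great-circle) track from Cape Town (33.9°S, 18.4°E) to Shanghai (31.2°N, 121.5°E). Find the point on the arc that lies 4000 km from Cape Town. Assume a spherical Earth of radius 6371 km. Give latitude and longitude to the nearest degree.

Convert each endpoint to a unit vector on the sphere (x = cos φ cos λ, y = cos φ sin λ, z = sin φ).
The central angle between the endpoints is δ = arccos(p₁·p₂) ≈ 2.037 rad (116.7°). The total great-circle distance is δ·R ≈ 2.037 × 6371 ≈ 12980 km, so the target fraction is f = 4000/12980 ≈ 0.308.
Interpolate at f ≈ 0.308 with slerp weights a = sin((1−f)δ)/sin δ ≈ 1.105, b = sin(fδ)/sin δ ≈ 0.658.
p = a·p₁ + b·p₂ ≈ (0.576, 0.769, -0.276); φ = arcsin(p_z) ≈ -16.00°, λ = atan2(p_y, p_x) ≈ 53.15°.

≈ 16°S, 53°E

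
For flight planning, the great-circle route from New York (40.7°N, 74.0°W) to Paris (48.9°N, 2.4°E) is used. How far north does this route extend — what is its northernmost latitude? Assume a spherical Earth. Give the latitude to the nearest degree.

≈ 52°N

The great circle lies in the plane with unit normal n̂ = (p₁ × p₂)/|p₁ × p₂|.
Here n̂_z ≈ +0.610; the vertex latitude is φ_max = arccos|n̂_z| ≈ 52.4°.
Check via Clairaut: cos φ_max = |cos φ₁| · sin C = cos(40.7°)·sin(53.6°) ≈ 0.610, again giving ≈ 52.4°.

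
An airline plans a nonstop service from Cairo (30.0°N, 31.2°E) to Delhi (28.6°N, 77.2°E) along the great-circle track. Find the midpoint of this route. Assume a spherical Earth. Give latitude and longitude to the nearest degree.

≈ (31°N, 54°E)

The haversine formula gives a central angle δ ≈ 0.696 rad (39.9°) between the endpoints.
Interpolate at f = 1/2 with slerp weights a = sin((1−f)δ)/sin δ ≈ 0.532, b = sin(fδ)/sin δ ≈ 0.532.
p = a·p₁ + b·p₂ ≈ (0.497, 0.694, 0.521); φ = arcsin(p_z) ≈ 31.37°, λ = atan2(p_y, p_x) ≈ 54.37°.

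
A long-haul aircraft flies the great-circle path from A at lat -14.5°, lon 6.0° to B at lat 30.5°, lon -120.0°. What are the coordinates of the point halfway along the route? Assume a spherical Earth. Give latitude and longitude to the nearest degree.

≈ lat 17°, lon -50°

Convert each endpoint to a unit vector on the sphere (x = cos φ cos λ, y = cos φ sin λ, z = sin φ).
The central angle between the endpoints is δ = arccos(p₁·p₂) ≈ 2.236 rad (128.1°).
Interpolate at f = 1/2 with slerp weights a = sin((1−f)δ)/sin δ ≈ 1.143, b = sin(fδ)/sin δ ≈ 1.143.
p = a·p₁ + b·p₂ ≈ (0.608, -0.737, 0.294); φ = arcsin(p_z) ≈ 17.10°, λ = atan2(p_y, p_x) ≈ -50.48°.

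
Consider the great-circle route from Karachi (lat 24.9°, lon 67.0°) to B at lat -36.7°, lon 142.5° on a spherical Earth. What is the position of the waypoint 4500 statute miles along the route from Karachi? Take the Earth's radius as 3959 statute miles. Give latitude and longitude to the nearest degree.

≈ lat -20°, lon 116°

Write both endpoints as unit vectors p₁, p₂ with components (cos φ cos λ, cos φ sin λ, sin φ).
The central angle between the endpoints is δ = arccos(p₁·p₂) ≈ 1.640 rad (94.0°). The total great-circle distance is δ·R ≈ 1.640 × 3959 ≈ 6494 mi, so the target fraction is f = 4500/6494 ≈ 0.693.
Interpolate at f ≈ 0.693 with slerp weights a = sin((1−f)δ)/sin δ ≈ 0.484, b = sin(fδ)/sin δ ≈ 0.909.
p = a·p₁ + b·p₂ ≈ (-0.407, 0.848, -0.340); φ = arcsin(p_z) ≈ -19.86°, λ = atan2(p_y, p_x) ≈ 115.64°.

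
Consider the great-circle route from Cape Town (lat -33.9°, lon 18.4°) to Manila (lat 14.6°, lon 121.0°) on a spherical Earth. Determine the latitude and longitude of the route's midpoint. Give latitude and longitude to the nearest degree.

≈ lat -15°, lon 75°

Convert each endpoint to a unit vector on the sphere (x = cos φ cos λ, y = cos φ sin λ, z = sin φ).
The central angle between the endpoints is δ = arccos(p₁·p₂) ≈ 1.892 rad (108.4°).
Interpolate at f = 1/2 with slerp weights a = sin((1−f)δ)/sin δ ≈ 0.855, b = sin(fδ)/sin δ ≈ 0.855.
p = a·p₁ + b·p₂ ≈ (0.247, 0.933, -0.261); φ = arcsin(p_z) ≈ -15.15°, λ = atan2(p_y, p_x) ≈ 75.16°.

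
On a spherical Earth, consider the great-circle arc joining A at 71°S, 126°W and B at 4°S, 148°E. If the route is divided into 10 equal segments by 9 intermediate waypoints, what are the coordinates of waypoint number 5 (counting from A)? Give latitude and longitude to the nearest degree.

≈ 43°S, 166°E

The haversine formula gives a central angle δ ≈ 1.482 rad (84.9°) between the endpoints.
Interpolate at f = 5/10 with slerp weights a = sin((1−f)δ)/sin δ ≈ 0.678, b = sin(fδ)/sin δ ≈ 0.678.
p = a·p₁ + b·p₂ ≈ (-0.703, 0.180, -0.688); φ = arcsin(p_z) ≈ -43.48°, λ = atan2(p_y, p_x) ≈ 165.66°.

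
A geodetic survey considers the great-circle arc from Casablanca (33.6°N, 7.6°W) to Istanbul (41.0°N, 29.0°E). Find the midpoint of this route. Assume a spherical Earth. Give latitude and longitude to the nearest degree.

≈ 39°N, 10°E

Convert each endpoint to a unit vector on the sphere (x = cos φ cos λ, y = cos φ sin λ, z = sin φ).
The central angle between the endpoints is δ = arccos(p₁·p₂) ≈ 0.520 rad (29.8°).
Interpolate at f = 1/2 with slerp weights a = sin((1−f)δ)/sin δ ≈ 0.517, b = sin(fδ)/sin δ ≈ 0.517.
p = a·p₁ + b·p₂ ≈ (0.769, 0.132, 0.626); φ = arcsin(p_z) ≈ 38.74°, λ = atan2(p_y, p_x) ≈ 9.77°.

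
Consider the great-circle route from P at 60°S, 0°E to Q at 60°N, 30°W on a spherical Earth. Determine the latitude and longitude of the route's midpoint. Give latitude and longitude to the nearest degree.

≈ 0°N, 15°W

From cos δ = sin φ₁ sin φ₂ + cos φ₁ cos φ₂ cos Δλ, the central angle is δ ≈ 2.134 rad (122.2°).
Interpolate at f = 1/2 with slerp weights a = sin((1−f)δ)/sin δ ≈ 1.035, b = sin(fδ)/sin δ ≈ 1.035.
p = a·p₁ + b·p₂ ≈ (0.966, -0.259, 0.000); φ = arcsin(p_z) ≈ 0.00°, λ = atan2(p_y, p_x) ≈ -15.00°.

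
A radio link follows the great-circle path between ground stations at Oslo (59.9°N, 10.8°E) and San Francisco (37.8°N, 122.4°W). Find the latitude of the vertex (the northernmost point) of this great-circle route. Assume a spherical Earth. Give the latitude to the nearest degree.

The great circle lies in the plane with unit normal n̂ = (p₁ × p₂)/|p₁ × p₂|.
Here n̂_z ≈ -0.299; the vertex latitude is φ_max = arccos|n̂_z| ≈ 72.6°.
Check via Clairaut: cos φ_max = |cos φ₁| · sin C = cos(59.9°)·sin(36.6°) ≈ 0.299, again giving ≈ 72.6°.

≈ 73°N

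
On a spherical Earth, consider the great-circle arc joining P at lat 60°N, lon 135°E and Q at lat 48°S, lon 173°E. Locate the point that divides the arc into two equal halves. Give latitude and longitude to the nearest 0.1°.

≈ lat 6.3°N, lon 156.9°E

From cos δ = sin φ₁ sin φ₂ + cos φ₁ cos φ₂ cos Δλ, the central angle is δ ≈ 1.961 rad (112.3°).
Interpolate at f = 1/2 with slerp weights a = sin((1−f)δ)/sin δ ≈ 0.898, b = sin(fδ)/sin δ ≈ 0.898.
p = a·p₁ + b·p₂ ≈ (-0.914, 0.391, 0.110); φ = arcsin(p_z) ≈ 6.34°, λ = atan2(p_y, p_x) ≈ 156.85°.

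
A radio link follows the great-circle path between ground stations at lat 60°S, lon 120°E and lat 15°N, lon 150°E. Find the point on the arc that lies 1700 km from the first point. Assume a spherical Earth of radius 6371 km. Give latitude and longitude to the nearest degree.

The haversine formula gives a central angle δ ≈ 1.375 rad (78.8°) between the endpoints. The total great-circle distance is δ·R ≈ 1.375 × 6371 ≈ 8763 km, so the target fraction is f = 1700/8763 ≈ 0.194.
Interpolate at f ≈ 0.194 with slerp weights a = sin((1−f)δ)/sin δ ≈ 0.912, b = sin(fδ)/sin δ ≈ 0.269.
p = a·p₁ + b·p₂ ≈ (-0.453, 0.525, -0.721); φ = arcsin(p_z) ≈ -46.11°, λ = atan2(p_y, p_x) ≈ 130.79°.

≈ lat 46°S, lon 131°E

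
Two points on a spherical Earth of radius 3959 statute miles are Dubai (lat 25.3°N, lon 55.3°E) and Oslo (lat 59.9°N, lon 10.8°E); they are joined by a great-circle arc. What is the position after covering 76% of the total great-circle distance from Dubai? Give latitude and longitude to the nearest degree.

≈ lat 53°N, lon 27°E

The haversine formula gives a central angle δ ≈ 0.805 rad (46.1°) between the endpoints.
Interpolate at f = 0.76 with slerp weights a = sin((1−f)δ)/sin δ ≈ 0.266, b = sin(fδ)/sin δ ≈ 0.797.
p = a·p₁ + b·p₂ ≈ (0.530, 0.273, 0.803); φ = arcsin(p_z) ≈ 53.43°, λ = atan2(p_y, p_x) ≈ 27.26°.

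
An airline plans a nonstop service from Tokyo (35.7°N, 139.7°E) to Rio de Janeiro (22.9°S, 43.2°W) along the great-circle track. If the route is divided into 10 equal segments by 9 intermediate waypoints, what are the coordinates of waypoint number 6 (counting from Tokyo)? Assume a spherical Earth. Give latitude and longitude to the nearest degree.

≈ 43°N, 56°W

From cos δ = sin φ₁ sin φ₂ + cos φ₁ cos φ₂ cos Δλ, the central angle is δ ≈ 2.914 rad (167.0°).
Interpolate at f = 6/10 with slerp weights a = sin((1−f)δ)/sin δ ≈ 4.071, b = sin(fδ)/sin δ ≈ 4.361.
p = a·p₁ + b·p₂ ≈ (0.407, -0.611, 0.679); φ = arcsin(p_z) ≈ 42.77°, λ = atan2(p_y, p_x) ≈ -56.37°.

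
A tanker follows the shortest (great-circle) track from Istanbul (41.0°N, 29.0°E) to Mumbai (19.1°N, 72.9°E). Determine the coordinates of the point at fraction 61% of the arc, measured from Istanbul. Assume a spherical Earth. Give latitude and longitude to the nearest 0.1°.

≈ 29.3°N, 58.2°E

Write both endpoints as unit vectors p₁, p₂ with components (cos φ cos λ, cos φ sin λ, sin φ).
The central angle between the endpoints is δ = arccos(p₁·p₂) ≈ 0.755 rad (43.2°).
Interpolate at f = 0.61 with slerp weights a = sin((1−f)δ)/sin δ ≈ 0.423, b = sin(fδ)/sin δ ≈ 0.649.
p = a·p₁ + b·p₂ ≈ (0.460, 0.741, 0.490); φ = arcsin(p_z) ≈ 29.34°, λ = atan2(p_y, p_x) ≈ 58.17°.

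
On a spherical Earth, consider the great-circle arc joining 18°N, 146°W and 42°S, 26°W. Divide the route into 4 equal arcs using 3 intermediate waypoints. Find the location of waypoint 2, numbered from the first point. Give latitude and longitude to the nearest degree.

≈ 23°S, 98°W

Convert each endpoint to a unit vector on the sphere (x = cos φ cos λ, y = cos φ sin λ, z = sin φ).
The central angle between the endpoints is δ = arccos(p₁·p₂) ≈ 2.165 rad (124.1°).
Interpolate at f = 2/4 with slerp weights a = sin((1−f)δ)/sin δ ≈ 1.066, b = sin(fδ)/sin δ ≈ 1.066.
p = a·p₁ + b·p₂ ≈ (-0.129, -0.914, -0.384); φ = arcsin(p_z) ≈ -22.58°, λ = atan2(p_y, p_x) ≈ -98.00°.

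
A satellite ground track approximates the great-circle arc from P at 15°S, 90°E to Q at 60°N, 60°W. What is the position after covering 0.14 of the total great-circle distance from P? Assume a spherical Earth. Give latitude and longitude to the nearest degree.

≈ 2°N, 84°E

Write both endpoints as unit vectors p₁, p₂ with components (cos φ cos λ, cos φ sin λ, sin φ).
The central angle between the endpoints is δ = arccos(p₁·p₂) ≈ 2.268 rad (130.0°).
Interpolate at f = 0.14 with slerp weights a = sin((1−f)δ)/sin δ ≈ 1.212, b = sin(fδ)/sin δ ≈ 0.407.
p = a·p₁ + b·p₂ ≈ (0.102, 0.994, 0.039); φ = arcsin(p_z) ≈ 2.25°, λ = atan2(p_y, p_x) ≈ 84.15°.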